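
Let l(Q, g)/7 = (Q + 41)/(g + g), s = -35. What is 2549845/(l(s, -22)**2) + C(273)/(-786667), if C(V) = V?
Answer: 138692199360181/49560021 ≈ 2.7985e+6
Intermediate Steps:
l(Q, g) = 7*(41 + Q)/(2*g) (l(Q, g) = 7*((Q + 41)/(g + g)) = 7*((41 + Q)/((2*g))) = 7*((41 + Q)*(1/(2*g))) = 7*((41 + Q)/(2*g)) = 7*(41 + Q)/(2*g))
2549845/(l(s, -22)**2) + C(273)/(-786667) = 2549845/(((7/2)*(41 - 35)/(-22))**2) + 273/(-786667) = 2549845/(((7/2)*(-1/22)*6)**2) + 273*(-1/786667) = 2549845/((-21/22)**2) - 39/112381 = 2549845/(441/484) - 39/112381 = 2549845*(484/441) - 39/112381 = 1234124980/441 - 39/112381 = 138692199360181/49560021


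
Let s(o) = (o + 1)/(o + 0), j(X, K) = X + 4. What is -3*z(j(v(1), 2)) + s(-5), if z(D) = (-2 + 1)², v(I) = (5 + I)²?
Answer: -11/5 ≈ -2.2000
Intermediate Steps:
j(X, K) = 4 + X
s(o) = (1 + o)/o
z(D) = 1 (z(D) = (-1)² = 1)
-3*z(j(v(1), 2)) + s(-5) = -3*1 + (1 - 5)/(-5) = -3 - ⅕*(-4) = -3 + ⅘ = -11/5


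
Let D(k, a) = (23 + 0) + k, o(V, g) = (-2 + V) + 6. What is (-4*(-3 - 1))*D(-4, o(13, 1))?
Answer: 304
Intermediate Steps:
o(V, g) = 4 + V
D(k, a) = 23 + k
(-4*(-3 - 1))*D(-4, o(13, 1)) = (-4*(-3 - 1))*(23 - 4) = -4*(-4)*19 = 16*19 = 304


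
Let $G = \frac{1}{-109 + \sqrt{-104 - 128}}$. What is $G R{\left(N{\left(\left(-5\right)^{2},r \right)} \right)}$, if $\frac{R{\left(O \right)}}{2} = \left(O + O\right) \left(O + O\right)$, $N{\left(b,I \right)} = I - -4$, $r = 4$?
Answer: $- \frac{55808}{12113} - \frac{1024 i \sqrt{58}}{12113} \approx -4.6073 - 0.64382 i$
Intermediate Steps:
$N{\left(b,I \right)} = 4 + I$ ($N{\left(b,I \right)} = I + 4 = 4 + I$)
$G = \frac{1}{-109 + 2 i \sqrt{58}}$ ($G = \frac{1}{-109 + \sqrt{-232}} = \frac{1}{-109 + 2 i \sqrt{58}} \approx -0.0089986 - 0.0012575 i$)
$R{\left(O \right)} = 8 O^{2}$ ($R{\left(O \right)} = 2 \left(O + O\right) \left(O + O\right) = 2 \cdot 2 O 2 O = 2 \cdot 4 O^{2} = 8 O^{2}$)
$G R{\left(N{\left(\left(-5\right)^{2},r \right)} \right)} = \left(- \frac{109}{12113} - \frac{2 i \sqrt{58}}{12113}\right) 8 \left(4 + 4\right)^{2} = \left(- \frac{109}{12113} - \frac{2 i \sqrt{58}}{12113}\right) 8 \cdot 8^{2} = \left(- \frac{109}{12113} - \frac{2 i \sqrt{58}}{12113}\right) 8 \cdot 64 = \left(- \frac{109}{12113} - \frac{2 i \sqrt{58}}{12113}\right) 512 = - \frac{55808}{12113} - \frac{1024 i \sqrt{58}}{12113}$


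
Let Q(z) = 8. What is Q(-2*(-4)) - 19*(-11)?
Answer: 217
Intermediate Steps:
Q(-2*(-4)) - 19*(-11) = 8 - 19*(-11) = 8 + 209 = 217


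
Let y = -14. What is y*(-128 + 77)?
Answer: 714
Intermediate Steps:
y*(-128 + 77) = -14*(-128 + 77) = -14*(-51) = 714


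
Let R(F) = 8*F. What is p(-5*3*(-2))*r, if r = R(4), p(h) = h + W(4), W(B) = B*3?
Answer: 1344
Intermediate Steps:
W(B) = 3*B
p(h) = 12 + h (p(h) = h + 3*4 = h + 12 = 12 + h)
r = 32 (r = 8*4 = 32)
p(-5*3*(-2))*r = (12 - 5*3*(-2))*32 = (12 - 15*(-2))*32 = (12 + 30)*32 = 42*32 = 1344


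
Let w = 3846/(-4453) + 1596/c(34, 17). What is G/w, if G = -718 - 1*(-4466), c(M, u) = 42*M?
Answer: 283727348/19225 ≈ 14758.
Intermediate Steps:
w = 19225/75701 (w = 3846/(-4453) + 1596/((42*34)) = 3846*(-1/4453) + 1596/1428 = -3846/4453 + 1596*(1/1428) = -3846/4453 + 19/17 = 19225/75701 ≈ 0.25396)
G = 3748 (G = -718 + 4466 = 3748)
G/w = 3748/(19225/75701) = 3748*(75701/19225) = 283727348/19225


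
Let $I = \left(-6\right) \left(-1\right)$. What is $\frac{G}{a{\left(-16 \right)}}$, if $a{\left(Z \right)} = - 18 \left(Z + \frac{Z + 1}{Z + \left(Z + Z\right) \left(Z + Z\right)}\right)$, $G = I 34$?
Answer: $\frac{3808}{5381} \approx 0.70767$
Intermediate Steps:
$I = 6$
$G = 204$ ($G = 6 \cdot 34 = 204$)
$a{\left(Z \right)} = - 18 Z - \frac{18 \left(1 + Z\right)}{Z + 4 Z^{2}}$ ($a{\left(Z \right)} = - 18 \left(Z + \frac{1 + Z}{Z + 2 Z 2 Z}\right) = - 18 \left(Z + \frac{1 + Z}{Z + 4 Z^{2}}\right) = - 18 Z - \frac{18 \left(1 + Z\right)}{Z + 4 Z^{2}}$)
$\frac{G}{a{\left(-16 \right)}} = \frac{204}{18 \frac{1}{-16} \frac{1}{1 + 4 \left(-16\right)} \left(-1 - -16 - \left(-16\right)^{2} - 4 \left(-16\right)^{3}\right)} = \frac{204}{18 \left(- \frac{1}{16}\right) \frac{1}{1 - 64} \left(-1 + 16 - 256 - -16384\right)} = \frac{204}{18 \left(- \frac{1}{16}\right) \frac{1}{-63} \left(-1 + 16 - 256 + 16384\right)} = \frac{204}{18 \left(- \frac{1}{16}\right) \left(- \frac{1}{63}\right) 16143} = \frac{204}{\frac{16143}{56}} = 204 \cdot \frac{56}{16143} = \frac{3808}{5381}$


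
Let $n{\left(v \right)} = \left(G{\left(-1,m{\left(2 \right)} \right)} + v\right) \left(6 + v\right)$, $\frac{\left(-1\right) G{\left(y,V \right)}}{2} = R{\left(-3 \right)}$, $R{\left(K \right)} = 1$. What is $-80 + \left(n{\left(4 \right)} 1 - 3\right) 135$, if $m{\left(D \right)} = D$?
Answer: $2215$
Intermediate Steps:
$G{\left(y,V \right)} = -2$ ($G{\left(y,V \right)} = \left(-2\right) 1 = -2$)
$n{\left(v \right)} = \left(-2 + v\right) \left(6 + v\right)$
$-80 + \left(n{\left(4 \right)} 1 - 3\right) 135 = -80 + \left(\left(-12 + 4^{2} + 4 \cdot 4\right) 1 - 3\right) 135 = -80 + \left(\left(-12 + 16 + 16\right) 1 - 3\right) 135 = -80 + \left(20 \cdot 1 - 3\right) 135 = -80 + \left(20 - 3\right) 135 = -80 + 17 \cdot 135 = -80 + 2295 = 2215$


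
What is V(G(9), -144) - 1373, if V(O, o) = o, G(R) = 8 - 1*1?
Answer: -1517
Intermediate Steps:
G(R) = 7 (G(R) = 8 - 1 = 7)
V(G(9), -144) - 1373 = -144 - 1373 = -1517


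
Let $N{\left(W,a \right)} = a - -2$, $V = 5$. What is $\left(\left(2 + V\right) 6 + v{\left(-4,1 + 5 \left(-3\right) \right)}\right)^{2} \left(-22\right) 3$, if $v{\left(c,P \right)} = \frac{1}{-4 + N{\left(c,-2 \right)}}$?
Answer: $- \frac{920337}{8} \approx -1.1504 \cdot 10^{5}$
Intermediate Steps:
$N{\left(W,a \right)} = 2 + a$ ($N{\left(W,a \right)} = a + 2 = 2 + a$)
$v{\left(c,P \right)} = - \frac{1}{4}$ ($v{\left(c,P \right)} = \frac{1}{-4 + \left(2 - 2\right)} = \frac{1}{-4 + 0} = \frac{1}{-4} = - \frac{1}{4}$)
$\left(\left(2 + V\right) 6 + v{\left(-4,1 + 5 \left(-3\right) \right)}\right)^{2} \left(-22\right) 3 = \left(\left(2 + 5\right) 6 - \frac{1}{4}\right)^{2} \left(-22\right) 3 = \left(7 \cdot 6 - \frac{1}{4}\right)^{2} \left(-22\right) 3 = \left(42 - \frac{1}{4}\right)^{2} \left(-22\right) 3 = \left(\frac{167}{4}\right)^{2} \left(-22\right) 3 = \frac{27889}{16} \left(-22\right) 3 = \left(- \frac{306779}{8}\right) 3 = - \frac{920337}{8}$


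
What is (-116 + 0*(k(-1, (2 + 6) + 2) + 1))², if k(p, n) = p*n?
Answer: 13456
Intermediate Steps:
k(p, n) = n*p
(-116 + 0*(k(-1, (2 + 6) + 2) + 1))² = (-116 + 0*(((2 + 6) + 2)*(-1) + 1))² = (-116 + 0*((8 + 2)*(-1) + 1))² = (-116 + 0*(10*(-1) + 1))² = (-116 + 0*(-10 + 1))² = (-116 + 0*(-9))² = (-116 + 0)² = (-116)² = 13456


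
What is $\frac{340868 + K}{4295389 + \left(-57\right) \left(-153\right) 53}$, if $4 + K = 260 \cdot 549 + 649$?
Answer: $\frac{484253}{4757602} \approx 0.10179$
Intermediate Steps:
$K = 143385$ ($K = -4 + \left(260 \cdot 549 + 649\right) = -4 + \left(142740 + 649\right) = -4 + 143389 = 143385$)
$\frac{340868 + K}{4295389 + \left(-57\right) \left(-153\right) 53} = \frac{340868 + 143385}{4295389 + \left(-57\right) \left(-153\right) 53} = \frac{484253}{4295389 + 8721 \cdot 53} = \frac{484253}{4295389 + 462213} = \frac{484253}{4757602}$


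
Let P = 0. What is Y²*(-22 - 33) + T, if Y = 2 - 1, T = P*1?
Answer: -55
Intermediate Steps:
T = 0 (T = 0*1 = 0)
Y = 1
Y²*(-22 - 33) + T = 1²*(-22 - 33) + 0 = 1*(-55) + 0 = -55 + 0 = -55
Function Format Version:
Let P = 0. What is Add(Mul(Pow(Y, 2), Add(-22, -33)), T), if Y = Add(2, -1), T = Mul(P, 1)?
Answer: -55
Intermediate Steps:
T = 0 (T = Mul(0, 1) = 0)
Y = 1
Add(Mul(Pow(Y, 2), Add(-22, -33)), T) = Add(Mul(Pow(1, 2), Add(-22, -33)), 0) = Add(Mul(1, -55), 0) = Add(-55, 0) = -55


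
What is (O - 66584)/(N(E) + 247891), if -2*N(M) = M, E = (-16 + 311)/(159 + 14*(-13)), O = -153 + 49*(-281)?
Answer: -3703276/11403281 ≈ -0.32476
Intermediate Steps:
O = -13922 (O = -153 - 13769 = -13922)
E = -295/23 (E = 295/(159 - 182) = 295/(-23) = 295*(-1/23) = -295/23 ≈ -12.826)
N(M) = -M/2
(O - 66584)/(N(E) + 247891) = (-13922 - 66584)/(-½*(-295/23) + 247891) = -80506/(295/46 + 247891) = -80506/11403281/46 = -80506*46/11403281 = -3703276/11403281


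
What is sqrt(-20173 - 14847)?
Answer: 2*I*sqrt(8755) ≈ 187.14*I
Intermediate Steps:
sqrt(-20173 - 14847) = sqrt(-35020) = 2*I*sqrt(8755)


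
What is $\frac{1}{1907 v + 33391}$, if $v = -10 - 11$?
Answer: $- \frac{1}{6656} \approx -0.00015024$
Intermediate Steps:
$v = -21$ ($v = -10 - 11 = -21$)
$\frac{1}{1907 v + 33391} = \frac{1}{1907 \left(-21\right) + 33391} = \frac{1}{-40047 + 33391} = \frac{1}{-6656} = - \frac{1}{6656}$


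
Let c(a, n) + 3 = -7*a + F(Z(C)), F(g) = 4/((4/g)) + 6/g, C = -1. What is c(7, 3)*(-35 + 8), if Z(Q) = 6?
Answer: 1215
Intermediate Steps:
F(g) = g + 6/g (F(g) = 4*(g/4) + 6/g = g + 6/g)
c(a, n) = 4 - 7*a (c(a, n) = -3 + (-7*a + (6 + 6/6)) = -3 + (-7*a + (6 + 6*(⅙))) = -3 + (-7*a + (6 + 1)) = -3 + (-7*a + 7) = -3 + (7 - 7*a) = 4 - 7*a)
c(7, 3)*(-35 + 8) = (4 - 7*7)*(-35 + 8) = (4 - 49)*(-27) = -45*(-27) = 1215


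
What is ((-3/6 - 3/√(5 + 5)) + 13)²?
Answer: 3143/20 - 15*√10/2 ≈ 133.43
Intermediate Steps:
((-3/6 - 3/√(5 + 5)) + 13)² = ((-3*⅙ - 3*√10/10) + 13)² = ((-½ - 3*√10/10) + 13)² = (25/2 - 3*√10/10)²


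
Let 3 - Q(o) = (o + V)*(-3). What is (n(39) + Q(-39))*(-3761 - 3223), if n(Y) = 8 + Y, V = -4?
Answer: 551736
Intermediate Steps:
Q(o) = -9 + 3*o (Q(o) = 3 - (o - 4)*(-3) = 3 - (-4 + o)*(-3) = 3 - (12 - 3*o) = 3 + (-12 + 3*o) = -9 + 3*o)
(n(39) + Q(-39))*(-3761 - 3223) = ((8 + 39) + (-9 + 3*(-39)))*(-3761 - 3223) = (47 + (-9 - 117))*(-6984) = (47 - 126)*(-6984) = -79*(-6984) = 551736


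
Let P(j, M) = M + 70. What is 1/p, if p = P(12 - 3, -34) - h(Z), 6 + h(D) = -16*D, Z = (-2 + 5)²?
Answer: 1/186 ≈ 0.0053763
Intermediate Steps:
Z = 9 (Z = 3² = 9)
h(D) = -6 - 16*D
P(j, M) = 70 + M
p = 186 (p = (70 - 34) - (-6 - 16*9) = 36 - (-6 - 144) = 36 - 1*(-150) = 36 + 150 = 186)
1/p = 1/186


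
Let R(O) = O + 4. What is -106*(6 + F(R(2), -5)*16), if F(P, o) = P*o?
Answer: 50244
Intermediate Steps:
R(O) = 4 + O
-106*(6 + F(R(2), -5)*16) = -106*(6 + ((4 + 2)*(-5))*16) = -106*(6 + (6*(-5))*16) = -106*(6 - 30*16) = -106*(6 - 480) = -106*(-474) = 50244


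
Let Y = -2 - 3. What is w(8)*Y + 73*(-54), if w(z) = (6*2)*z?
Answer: -4422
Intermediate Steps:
Y = -5
w(z) = 12*z
w(8)*Y + 73*(-54) = (12*8)*(-5) + 73*(-54) = 96*(-5) - 3942 = -480 - 3942 = -4422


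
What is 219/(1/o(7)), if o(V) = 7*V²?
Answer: 75117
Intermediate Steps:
219/(1/o(7)) = 219/(1/(7*7²)) = 219/(1/(7*49)) = 219/(1/343) = 219*343 = 75117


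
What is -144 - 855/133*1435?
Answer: -9369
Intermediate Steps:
-144 - 855/133*1435 = -144 - 855*1/133*1435 = -144 - 45/7*1435 = -144 - 9225 = -9369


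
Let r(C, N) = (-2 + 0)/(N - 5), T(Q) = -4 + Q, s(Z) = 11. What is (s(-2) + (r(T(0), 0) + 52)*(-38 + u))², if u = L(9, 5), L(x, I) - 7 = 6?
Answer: 1687401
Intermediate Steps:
r(C, N) = -2/(-5 + N)
L(x, I) = 13 (L(x, I) = 7 + 6 = 13)
u = 13
(s(-2) + (r(T(0), 0) + 52)*(-38 + u))² = (11 + (-2/(-5 + 0) + 52)*(-38 + 13))² = (11 + (-2/(-5) + 52)*(-25))² = (11 + (-2*(-⅕) + 52)*(-25))² = (11 + (⅖ + 52)*(-25))² = (11 + (262/5)*(-25))² = (11 - 1310)² = (-1299)² = 1687401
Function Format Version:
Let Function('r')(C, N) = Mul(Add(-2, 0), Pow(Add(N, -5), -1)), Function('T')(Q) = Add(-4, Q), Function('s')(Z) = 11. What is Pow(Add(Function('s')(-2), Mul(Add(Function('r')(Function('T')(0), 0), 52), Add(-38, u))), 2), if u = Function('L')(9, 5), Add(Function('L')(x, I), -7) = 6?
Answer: 1687401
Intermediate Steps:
Function('r')(C, N) = Mul(-2, Pow(Add(-5, N), -1))
Function('L')(x, I) = 13 (Function('L')(x, I) = Add(7, 6) = 13)
u = 13
Pow(Add(Function('s')(-2), Mul(Add(Function('r')(Function('T')(0), 0), 52), Add(-38, u))), 2) = Pow(Add(11, Mul(Add(Mul(-2, Pow(Add(-5, 0), -1)), 52), Add(-38, 13))), 2) = Pow(Add(11, Mul(Add(Mul(-2, Pow(-5, -1)), 52), -25)), 2) = Pow(Add(11, Mul(Add(Mul(-2, Rational(-1, 5)), 52), -25)), 2) = Pow(Add(11, Mul(Add(Rational(2, 5), 52), -25)), 2) = Pow(Add(11, Mul(Rational(262, 5), -25)), 2) = Pow(Add(11, -1310), 2) = Pow(-1299, 2) = 1687401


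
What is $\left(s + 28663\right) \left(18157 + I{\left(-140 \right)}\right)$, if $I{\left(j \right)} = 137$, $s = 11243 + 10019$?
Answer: $913327950$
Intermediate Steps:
$s = 21262$
$\left(s + 28663\right) \left(18157 + I{\left(-140 \right)}\right) = \left(21262 + 28663\right) \left(18157 + 137\right) = 49925 \cdot 18294 = 913327950$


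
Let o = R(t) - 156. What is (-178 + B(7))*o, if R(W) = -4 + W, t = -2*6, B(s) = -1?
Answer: 30788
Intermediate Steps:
t = -12
o = -172 (o = (-4 - 12) - 156 = -16 - 156 = -172)
(-178 + B(7))*o = (-178 - 1)*(-172) = -179*(-172) = 30788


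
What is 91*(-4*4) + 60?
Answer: -1396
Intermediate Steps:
91*(-4*4) + 60 = 91*(-16) + 60 = -1456 + 60 = -1396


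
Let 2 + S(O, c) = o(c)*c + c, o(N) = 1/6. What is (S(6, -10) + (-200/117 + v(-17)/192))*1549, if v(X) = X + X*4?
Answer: -183480599/7488 ≈ -24503.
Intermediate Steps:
v(X) = 5*X (v(X) = X + 4*X = 5*X)
o(N) = 1/6 (o(N) = 1*(1/6) = 1/6)
S(O, c) = -2 + 7*c/6 (S(O, c) = -2 + (c/6 + c) = -2 + 7*c/6)
(S(6, -10) + (-200/117 + v(-17)/192))*1549 = ((-2 + (7/6)*(-10)) + (-200/117 + (5*(-17))/192))*1549 = ((-2 - 35/3) + (-200*1/117 - 85*1/192))*1549 = (-41/3 + (-200/117 - 85/192))*1549 = (-41/3 - 16115/7488)*1549 = -118451/7488*1549 = -183480599/7488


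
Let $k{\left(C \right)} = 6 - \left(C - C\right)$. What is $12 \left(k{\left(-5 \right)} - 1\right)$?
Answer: $60$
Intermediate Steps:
$k{\left(C \right)} = 6$ ($k{\left(C \right)} = 6 - 0 = 6 + 0 = 6$)
$12 \left(k{\left(-5 \right)} - 1\right) = 12 \left(6 - 1\right) = 12 \cdot 5 = 60$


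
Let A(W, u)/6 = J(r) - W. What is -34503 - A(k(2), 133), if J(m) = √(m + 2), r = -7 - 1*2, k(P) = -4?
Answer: -34527 - 6*I*√7 ≈ -34527.0 - 15.875*I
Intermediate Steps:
r = -9 (r = -7 - 2 = -9)
J(m) = √(2 + m)
A(W, u) = -6*W + 6*I*√7 (A(W, u) = 6*(√(2 - 9) - W) = 6*(√(-7) - W) = 6*(I*√7 - W) = 6*(-W + I*√7) = -6*W + 6*I*√7)
-34503 - A(k(2), 133) = -34503 - (-6*(-4) + 6*I*√7) = -34503 - (24 + 6*I*√7) = -34503 + (-24 - 6*I*√7) = -34527 - 6*I*√7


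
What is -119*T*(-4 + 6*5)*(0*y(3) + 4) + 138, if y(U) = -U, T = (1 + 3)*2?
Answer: -98870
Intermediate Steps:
T = 8 (T = 4*2 = 8)
-119*T*(-4 + 6*5)*(0*y(3) + 4) + 138 = -119*8*(-4 + 6*5)*(0*(-1*3) + 4) + 138 = -119*8*(-4 + 30)*(0*(-3) + 4) + 138 = -119*8*26*(0 + 4) + 138 = -24752*4 + 138 = -119*832 + 138 = -99008 + 138 = -98870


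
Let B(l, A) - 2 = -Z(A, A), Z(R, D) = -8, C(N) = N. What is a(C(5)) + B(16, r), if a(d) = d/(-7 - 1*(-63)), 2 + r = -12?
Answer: 565/56 ≈ 10.089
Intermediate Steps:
r = -14 (r = -2 - 12 = -14)
a(d) = d/56 (a(d) = d/(-7 + 63) = d/56)
B(l, A) = 10 (B(l, A) = 2 - 1*(-8) = 2 + 8 = 10)
a(C(5)) + B(16, r) = (1/56)*5 + 10 = 5/56 + 10 = 565/56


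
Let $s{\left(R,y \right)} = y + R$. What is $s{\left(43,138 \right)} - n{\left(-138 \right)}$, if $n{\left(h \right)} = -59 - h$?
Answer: $102$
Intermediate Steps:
$s{\left(R,y \right)} = R + y$
$s{\left(43,138 \right)} - n{\left(-138 \right)} = \left(43 + 138\right) - \left(-59 - -138\right) = 181 - \left(-59 + 138\right) = 181 - 79 = 102$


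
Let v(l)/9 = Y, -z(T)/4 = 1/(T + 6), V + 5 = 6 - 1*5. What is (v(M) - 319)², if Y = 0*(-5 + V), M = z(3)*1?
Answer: 101761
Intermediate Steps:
V = -4 (V = -5 + (6 - 1*5) = -5 + (6 - 5) = -5 + 1 = -4)
z(T) = -4/(6 + T) (z(T) = -4/(T + 6) = -4/(6 + T))
M = -4/9 (M = -4/(6 + 3)*1 = -4/9*1 = -4/9 ≈ -0.44444)
Y = 0 (Y = 0*(-5 - 4) = 0*(-9) = 0)
v(l) = 0 (v(l) = 9*0 = 0)
(v(M) - 319)² = (0 - 319)² = (-319)² = 101761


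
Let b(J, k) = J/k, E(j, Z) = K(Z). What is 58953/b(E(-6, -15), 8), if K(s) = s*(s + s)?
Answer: 78604/75 ≈ 1048.1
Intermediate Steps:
K(s) = 2*s² (K(s) = s*(2*s) = 2*s²)
E(j, Z) = 2*Z²
58953/b(E(-6, -15), 8) = 58953/(((2*(-15)²)/8)) = 58953/(((2*225)*(⅛))) = 58953/((450*(⅛))) = 58953/(225/4) = 58953*(4/225) = 78604/75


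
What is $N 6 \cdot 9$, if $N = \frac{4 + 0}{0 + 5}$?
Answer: $\frac{216}{5} \approx 43.2$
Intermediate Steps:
$N = \frac{4}{5} \approx 0.8$
$N 6 \cdot 9 = \frac{4}{5} \cdot 6 \cdot 9 = \frac{24}{5} \cdot 9 = \frac{216}{5}$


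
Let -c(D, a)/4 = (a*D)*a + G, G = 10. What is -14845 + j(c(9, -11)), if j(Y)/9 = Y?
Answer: -54409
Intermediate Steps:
c(D, a) = -40 - 4*D*a² (c(D, a) = -4*((a*D)*a + 10) = -4*((D*a)*a + 10) = -4*(D*a² + 10) = -4*(10 + D*a²) = -40 - 4*D*a²)
j(Y) = 9*Y
-14845 + j(c(9, -11)) = -14845 + 9*(-40 - 4*9*(-11)²) = -14845 + 9*(-40 - 4*9*121) = -14845 + 9*(-40 - 4356) = -14845 + 9*(-4396) = -14845 - 39564 = -54409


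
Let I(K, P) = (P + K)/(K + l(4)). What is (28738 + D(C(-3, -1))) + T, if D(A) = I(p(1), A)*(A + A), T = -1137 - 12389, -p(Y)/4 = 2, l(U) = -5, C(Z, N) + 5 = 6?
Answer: 197770/13 ≈ 15213.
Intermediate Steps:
C(Z, N) = 1 (C(Z, N) = -5 + 6 = 1)
p(Y) = -8 (p(Y) = -4*2 = -8)
T = -13526
I(K, P) = (K + P)/(-5 + K) (I(K, P) = (P + K)/(K - 5) = (K + P)/(-5 + K))
D(A) = 2*A*(8/13 - A/13) (D(A) = ((-8 + A)/(-5 - 8))*(A + A) = ((-8 + A)/(-13))*(2*A) = (-(-8 + A)/13)*(2*A) = (8/13 - A/13)*(2*A) = 2*A*(8/13 - A/13))
(28738 + D(C(-3, -1))) + T = (28738 + (2/13)*1*(8 - 1*1)) - 13526 = (28738 + (2/13)*1*(8 - 1)) - 13526 = (28738 + (2/13)*1*7) - 13526 = (28738 + 14/13) - 13526 = 373608/13 - 13526 = 197770/13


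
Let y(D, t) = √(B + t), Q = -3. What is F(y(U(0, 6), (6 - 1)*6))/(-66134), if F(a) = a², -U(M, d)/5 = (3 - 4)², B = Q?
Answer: -27/66134 ≈ -0.00040826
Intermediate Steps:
B = -3
U(M, d) = -5 (U(M, d) = -5*(3 - 4)² = -5*(-1)² = -5*1 = -5)
y(D, t) = √(-3 + t)
F(y(U(0, 6), (6 - 1)*6))/(-66134) = (√(-3 + (6 - 1)*6))²/(-66134) = (√(-3 + 5*6))²*(-1/66134) = (√(-3 + 30))²*(-1/66134) = (√27)²*(-1/66134) = (3*√3)²*(-1/66134) = 27*(-1/66134) = -27/66134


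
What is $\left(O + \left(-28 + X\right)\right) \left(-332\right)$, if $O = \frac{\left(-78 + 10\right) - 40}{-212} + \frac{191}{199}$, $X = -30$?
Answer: $\frac{197948360}{10547} \approx 18768.0$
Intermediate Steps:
$O = \frac{15496}{10547}$ ($O = \left(-68 - 40\right) \left(- \frac{1}{212}\right) + 191 \cdot \frac{1}{199} = \left(-108\right) \left(- \frac{1}{212}\right) + \frac{191}{199} = \frac{27}{53} + \frac{191}{199} = \frac{15496}{10547} \approx 1.4692$)
$\left(O + \left(-28 + X\right)\right) \left(-332\right) = \left(\frac{15496}{10547} - 58\right) \left(-332\right) = \left(- \frac{596230}{10547}\right) \left(-332\right) = \frac{197948360}{10547}$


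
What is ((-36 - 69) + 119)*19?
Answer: 266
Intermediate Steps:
((-36 - 69) + 119)*19 = (-105 + 119)*19 = 14*19 = 266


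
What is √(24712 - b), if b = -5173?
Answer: √29885 ≈ 172.87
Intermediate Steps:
√(24712 - b) = √(24712 - 1*(-5173)) = √(24712 + 5173) = √29885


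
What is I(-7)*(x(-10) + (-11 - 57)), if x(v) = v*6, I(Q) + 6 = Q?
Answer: 1664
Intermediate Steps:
I(Q) = -6 + Q
x(v) = 6*v
I(-7)*(x(-10) + (-11 - 57)) = (-6 - 7)*(6*(-10) + (-11 - 57)) = -13*(-60 - 68) = -13*(-128) = 1664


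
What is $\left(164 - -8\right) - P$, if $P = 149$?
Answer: $23$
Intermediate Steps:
$\left(164 - -8\right) - P = \left(164 - -8\right) - 149 = \left(164 + 8\right) - 149 = 172 - 149 = 23$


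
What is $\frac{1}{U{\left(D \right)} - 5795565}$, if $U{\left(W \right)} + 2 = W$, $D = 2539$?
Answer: $- \frac{1}{5793028} \approx -1.7262 \cdot 10^{-7}$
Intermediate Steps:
$U{\left(W \right)} = -2 + W$
$\frac{1}{U{\left(D \right)} - 5795565} = \frac{1}{\left(-2 + 2539\right) - 5795565} = \frac{1}{2537 - 5795565} = \frac{1}{-5793028} = - \frac{1}{5793028}$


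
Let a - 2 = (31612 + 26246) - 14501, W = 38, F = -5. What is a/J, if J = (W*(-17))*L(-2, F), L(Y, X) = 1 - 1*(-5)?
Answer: -14453/1292 ≈ -11.187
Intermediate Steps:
L(Y, X) = 6 (L(Y, X) = 1 + 5 = 6)
J = -3876 (J = (38*(-17))*6 = -646*6 = -3876)
a = 43359 (a = 2 + ((31612 + 26246) - 14501) = 2 + (57858 - 14501) = 2 + 43357 = 43359)
a/J = 43359/(-3876) = 43359*(-1/3876) = -14453/1292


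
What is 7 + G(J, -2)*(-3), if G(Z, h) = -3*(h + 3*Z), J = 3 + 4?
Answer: 178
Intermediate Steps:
J = 7
G(Z, h) = -9*Z - 3*h
7 + G(J, -2)*(-3) = 7 + (-9*7 - 3*(-2))*(-3) = 7 + (-63 + 6)*(-3) = 7 - 57*(-3) = 7 + 171 = 178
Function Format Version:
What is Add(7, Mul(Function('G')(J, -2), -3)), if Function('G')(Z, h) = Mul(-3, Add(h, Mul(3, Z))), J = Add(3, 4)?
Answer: 178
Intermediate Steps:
J = 7
Function('G')(Z, h) = Add(Mul(-9, Z), Mul(-3, h))
Add(7, Mul(Function('G')(J, -2), -3)) = Add(7, Mul(Add(Mul(-9, 7), Mul(-3, -2)), -3)) = Add(7, Mul(Add(-63, 6), -3)) = Add(7, Mul(-57, -3)) = Add(7, 171) = 178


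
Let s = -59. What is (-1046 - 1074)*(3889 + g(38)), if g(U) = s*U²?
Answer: 172370840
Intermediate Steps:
g(U) = -59*U²
(-1046 - 1074)*(3889 + g(38)) = (-1046 - 1074)*(3889 - 59*38²) = -2120*(3889 - 59*1444) = -2120*(3889 - 85196) = -2120*(-81307) = 172370840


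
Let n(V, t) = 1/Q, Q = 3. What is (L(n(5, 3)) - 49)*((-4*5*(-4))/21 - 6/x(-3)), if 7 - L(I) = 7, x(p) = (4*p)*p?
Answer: -357/2 ≈ -178.50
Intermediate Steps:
n(V, t) = ⅓ (n(V, t) = 1/3 = ⅓)
x(p) = 4*p²
L(I) = 0 (L(I) = 7 - 1*7 = 7 - 7 = 0)
(L(n(5, 3)) - 49)*((-4*5*(-4))/21 - 6/x(-3)) = (0 - 49)*((-4*5*(-4))/21 - 6/(4*(-3)²)) = -49*(-20*(-4)*(1/21) - 6/(4*9)) = -49*(80*(1/21) - 6/36) = -49*(80/21 - 6*1/36) = -49*(80/21 - ⅙) = -49*51/14 = -357/2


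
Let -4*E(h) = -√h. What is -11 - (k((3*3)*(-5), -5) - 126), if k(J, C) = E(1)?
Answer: 459/4 ≈ 114.75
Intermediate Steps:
E(h) = √h/4 (E(h) = -(-1)*√h/4 = √h/4)
k(J, C) = ¼ (k(J, C) = √1/4 = (¼)*1 = ¼)
-11 - (k((3*3)*(-5), -5) - 126) = -11 - (¼ - 126) = -11 - 1*(-503/4) = -11 + 503/4 = 459/4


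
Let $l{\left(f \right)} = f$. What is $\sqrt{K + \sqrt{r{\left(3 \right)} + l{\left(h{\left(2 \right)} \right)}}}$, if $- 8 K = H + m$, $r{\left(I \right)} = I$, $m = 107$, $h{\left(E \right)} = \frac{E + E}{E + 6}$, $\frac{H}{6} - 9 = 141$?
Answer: $\frac{\sqrt{-2014 + 8 \sqrt{14}}}{4} \approx 11.136 i$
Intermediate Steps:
$H = 900$ ($H = 54 + 6 \cdot 141 = 54 + 846 = 900$)
$h{\left(E \right)} = \frac{2 E}{6 + E}$
$K = - \frac{1007}{8}$ ($K = - \frac{900 + 107}{8} = \left(- \frac{1}{8}\right) 1007 = - \frac{1007}{8} \approx -125.88$)
$\sqrt{K + \sqrt{r{\left(3 \right)} + l{\left(h{\left(2 \right)} \right)}}} = \sqrt{- \frac{1007}{8} + \sqrt{3 + 2 \cdot 2 \frac{1}{6 + 2}}} = \sqrt{- \frac{1007}{8} + \sqrt{3 + 2 \cdot 2 \cdot \frac{1}{8}}} = \sqrt{- \frac{1007}{8} + \sqrt{3 + \frac{1}{2}}} = \sqrt{- \frac{1007}{8} + \sqrt{\frac{7}{2}}} = \sqrt{- \frac{1007}{8} + \frac{\sqrt{14}}{2}}$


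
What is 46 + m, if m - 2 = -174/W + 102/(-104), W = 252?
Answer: 50591/1092 ≈ 46.329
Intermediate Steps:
m = 359/1092 (m = 2 + (-174/252 + 102/(-104)) = 2 + (-174*1/252 + 102*(-1/104)) = 2 + (-29/42 - 51/52) = 2 - 1825/1092 = 359/1092 ≈ 0.32875)
46 + m = 46 + 359/1092 = 50591/1092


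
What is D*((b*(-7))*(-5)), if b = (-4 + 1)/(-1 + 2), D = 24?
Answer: -2520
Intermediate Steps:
b = -3 (b = -3/1 = -3*1 = -3)
D*((b*(-7))*(-5)) = 24*(-3*(-7)*(-5)) = 24*(21*(-5)) = 24*(-105) = -2520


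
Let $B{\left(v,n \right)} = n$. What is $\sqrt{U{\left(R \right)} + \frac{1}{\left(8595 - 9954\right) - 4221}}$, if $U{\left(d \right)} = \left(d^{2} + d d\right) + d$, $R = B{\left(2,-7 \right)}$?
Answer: $\frac{\sqrt{78705745}}{930} \approx 9.5394$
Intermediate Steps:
$R = -7$
$U{\left(d \right)} = d + 2 d^{2}$ ($U{\left(d \right)} = \left(d^{2} + d^{2}\right) + d = 2 d^{2} + d = d + 2 d^{2}$)
$\sqrt{U{\left(R \right)} + \frac{1}{\left(8595 - 9954\right) - 4221}} = \sqrt{- 7 \left(1 + 2 \left(-7\right)\right) + \frac{1}{\left(8595 - 9954\right) - 4221}} = \sqrt{- 7 \left(1 - 14\right) + \frac{1}{-1359 - 4221}} = \sqrt{\left(-7\right) \left(-13\right) + \frac{1}{-5580}} = \sqrt{91 - \frac{1}{5580}} = \sqrt{\frac{507779}{5580}} = \frac{\sqrt{78705745}}{930}$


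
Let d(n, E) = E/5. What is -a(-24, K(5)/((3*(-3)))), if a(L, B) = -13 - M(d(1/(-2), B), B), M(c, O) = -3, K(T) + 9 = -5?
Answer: 10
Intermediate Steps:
K(T) = -14 (K(T) = -9 - 5 = -14)
d(n, E) = E/5 (d(n, E) = E*(⅕) = E/5)
a(L, B) = -10 (a(L, B) = -13 - 1*(-3) = -13 + 3 = -10)
-a(-24, K(5)/((3*(-3)))) = -1*(-10) = 10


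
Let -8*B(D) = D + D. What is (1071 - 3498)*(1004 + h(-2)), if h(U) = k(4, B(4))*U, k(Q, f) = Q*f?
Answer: -2456124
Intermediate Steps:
B(D) = -D/4 (B(D) = -(D + D)/8 = -D/4)
h(U) = -4*U (h(U) = (4*(-¼*4))*U = (4*(-1))*U = -4*U)
(1071 - 3498)*(1004 + h(-2)) = (1071 - 3498)*(1004 - 4*(-2)) = -2427*(1004 + 8) = -2427*1012 = -2456124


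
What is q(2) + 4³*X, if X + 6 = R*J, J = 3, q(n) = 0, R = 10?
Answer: 1536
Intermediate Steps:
X = 24 (X = -6 + 10*3 = -6 + 30 = 24)
q(2) + 4³*X = 0 + 4³*24 = 0 + 64*24 = 0 + 1536 = 1536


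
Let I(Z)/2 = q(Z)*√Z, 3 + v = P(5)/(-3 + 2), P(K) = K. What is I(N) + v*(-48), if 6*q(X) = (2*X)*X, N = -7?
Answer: 384 + 98*I*√7/3 ≈ 384.0 + 86.428*I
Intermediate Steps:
q(X) = X²/3 (q(X) = ((2*X)*X)/6 = (2*X²)/6 = X²/3)
v = -8 (v = -3 + 5/(-3 + 2) = -3 + 5/(-1) = -3 - 1*5 = -3 - 5 = -8)
I(Z) = 2*Z^(5/2)/3 (I(Z) = 2*((Z²/3)*√Z) = 2*(Z^(5/2)/3) = 2*Z^(5/2)/3)
I(N) + v*(-48) = 2*(-7)^(5/2)/3 - 8*(-48) = 2*(49*I*√7)/3 + 384 = 98*I*√7/3 + 384 = 384 + 98*I*√7/3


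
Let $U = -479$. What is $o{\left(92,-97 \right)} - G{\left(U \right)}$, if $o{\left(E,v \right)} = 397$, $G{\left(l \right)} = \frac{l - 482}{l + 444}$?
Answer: $\frac{12934}{35} \approx 369.54$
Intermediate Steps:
$G{\left(l \right)} = \frac{-482 + l}{444 + l}$
$o{\left(92,-97 \right)} - G{\left(U \right)} = 397 - \frac{-482 - 479}{444 - 479} = 397 - \frac{1}{-35} \left(-961\right) = 397 - \left(- \frac{1}{35}\right) \left(-961\right) = 397 - \frac{961}{35} = \frac{12934}{35}$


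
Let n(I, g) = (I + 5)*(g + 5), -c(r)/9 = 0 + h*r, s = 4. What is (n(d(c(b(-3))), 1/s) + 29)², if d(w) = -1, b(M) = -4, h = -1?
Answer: 2500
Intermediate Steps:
c(r) = 9*r (c(r) = -9*(0 - r) = -(-9)*r = 9*r)
n(I, g) = (5 + I)*(5 + g)
(n(d(c(b(-3))), 1/s) + 29)² = ((25 + 5*(-1) + 5/4 - 1/4) + 29)² = ((25 - 5 + 5*(¼) - 1*¼) + 29)² = ((25 - 5 + 5/4 - ¼) + 29)² = (21 + 29)² = 50² = 2500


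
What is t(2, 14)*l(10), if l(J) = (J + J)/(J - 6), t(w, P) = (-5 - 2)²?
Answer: 245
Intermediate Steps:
t(w, P) = 49 (t(w, P) = (-7)² = 49)
l(J) = 2*J/(-6 + J) (l(J) = (2*J)/(-6 + J) = 2*J/(-6 + J))
t(2, 14)*l(10) = 49*(2*10/(-6 + 10)) = 49*(2*10/4) = 49*(2*10*(¼)) = 49*5 = 245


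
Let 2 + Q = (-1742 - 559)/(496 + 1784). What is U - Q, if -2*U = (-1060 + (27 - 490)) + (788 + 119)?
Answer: 236367/760 ≈ 311.01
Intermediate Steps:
Q = -2287/760 (Q = -2 + (-1742 - 559)/(496 + 1784) = -2 - 2301/2280 = -2 - 2301*1/2280 = -2 - 767/760 = -2287/760 ≈ -3.0092)
U = 308 (U = -((-1060 + (27 - 490)) + (788 + 119))/2 = -((-1060 - 463) + 907)/2 = -(-1523 + 907)/2 = -1/2*(-616) = 308)
U - Q = 308 - 1*(-2287/760) = 308 + 2287/760 = 236367/760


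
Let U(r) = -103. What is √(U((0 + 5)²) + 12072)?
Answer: √11969 ≈ 109.40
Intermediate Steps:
√(U((0 + 5)²) + 12072) = √(-103 + 12072) = √11969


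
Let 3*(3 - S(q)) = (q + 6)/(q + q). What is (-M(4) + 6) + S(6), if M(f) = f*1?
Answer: 14/3 ≈ 4.6667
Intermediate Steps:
M(f) = f
S(q) = 3 - (6 + q)/(6*q) (S(q) = 3 - (q + 6)/(3*(q + q)) = 3 - (6 + q)/(3*(2*q)) = 3 - (6 + q)*1/(2*q)/3 = 3 - (6 + q)/(6*q))
(-M(4) + 6) + S(6) = (-1*4 + 6) + (17/6 - 1/6) = (-4 + 6) + (17/6 - 1*⅙) = 2 + (17/6 - ⅙) = 2 + 8/3 = 14/3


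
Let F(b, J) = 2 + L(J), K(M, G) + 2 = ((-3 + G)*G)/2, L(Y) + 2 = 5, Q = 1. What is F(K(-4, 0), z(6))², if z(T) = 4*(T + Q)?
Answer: 25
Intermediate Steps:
L(Y) = 3 (L(Y) = -2 + 5 = 3)
K(M, G) = -2 + G*(-3 + G)/2 (K(M, G) = -2 + ((-3 + G)*G)/2 = -2 + (G*(-3 + G))*(½) = -2 + G*(-3 + G)/2)
z(T) = 4 + 4*T (z(T) = 4*(T + 1) = 4*(1 + T) = 4 + 4*T)
F(b, J) = 5 (F(b, J) = 2 + 3 = 5)
F(K(-4, 0), z(6))² = 5² = 25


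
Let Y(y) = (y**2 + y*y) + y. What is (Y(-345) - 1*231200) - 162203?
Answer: -155698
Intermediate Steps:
Y(y) = y + 2*y**2 (Y(y) = (y**2 + y**2) + y = 2*y**2 + y = y + 2*y**2)
(Y(-345) - 1*231200) - 162203 = (-345*(1 + 2*(-345)) - 1*231200) - 162203 = (-345*(1 - 690) - 231200) - 162203 = (-345*(-689) - 231200) - 162203 = (237705 - 231200) - 162203 = 6505 - 162203 = -155698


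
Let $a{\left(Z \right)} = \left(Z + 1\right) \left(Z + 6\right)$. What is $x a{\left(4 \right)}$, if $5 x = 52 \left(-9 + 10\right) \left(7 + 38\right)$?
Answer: $23400$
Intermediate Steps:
$x = 468$ ($x = \frac{52 \left(-9 + 10\right) \left(7 + 38\right)}{5} = \frac{52 \cdot 1 \cdot 45}{5} = \frac{52 \cdot 45}{5} = \frac{1}{5} \cdot 2340 = 468$)
$a{\left(Z \right)} = \left(1 + Z\right) \left(6 + Z\right)$
$x a{\left(4 \right)} = 468 \left(6 + 4^{2} + 7 \cdot 4\right) = 468 \left(6 + 16 + 28\right) = 468 \cdot 50 = 23400$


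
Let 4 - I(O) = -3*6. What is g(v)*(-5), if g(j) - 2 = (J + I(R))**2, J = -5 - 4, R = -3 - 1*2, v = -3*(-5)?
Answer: -855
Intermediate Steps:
v = 15
R = -5 (R = -3 - 2 = -5)
I(O) = 22 (I(O) = 4 - (-3)*6 = 4 - 1*(-18) = 4 + 18 = 22)
J = -9
g(j) = 171 (g(j) = 2 + (-9 + 22)**2 = 2 + 13**2 = 2 + 169 = 171)
g(v)*(-5) = 171*(-5) = -855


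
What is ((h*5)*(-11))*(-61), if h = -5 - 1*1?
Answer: -20130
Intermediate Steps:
h = -6 (h = -5 - 1 = -6)
((h*5)*(-11))*(-61) = (-6*5*(-11))*(-61) = -30*(-11)*(-61) = 330*(-61) = -20130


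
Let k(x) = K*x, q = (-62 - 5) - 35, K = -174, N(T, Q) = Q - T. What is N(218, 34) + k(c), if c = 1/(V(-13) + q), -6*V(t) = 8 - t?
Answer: -38476/211 ≈ -182.35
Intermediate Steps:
V(t) = -4/3 + t/6 (V(t) = -(8 - t)/6 = -4/3 + t/6)
q = -102 (q = -67 - 35 = -102)
c = -2/211 (c = 1/((-4/3 + (⅙)*(-13)) - 102) = 1/((-4/3 - 13/6) - 102) = 1/(-7/2 - 102) = 1/(-211/2) = -2/211 ≈ -0.0094787)
k(x) = -174*x
N(218, 34) + k(c) = (34 - 1*218) - 174*(-2/211) = (34 - 218) + 348/211 = -184 + 348/211 = -38476/211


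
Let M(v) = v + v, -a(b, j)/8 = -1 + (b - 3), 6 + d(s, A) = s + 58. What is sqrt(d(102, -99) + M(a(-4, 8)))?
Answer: sqrt(282) ≈ 16.793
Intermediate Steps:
d(s, A) = 52 + s (d(s, A) = -6 + (s + 58) = -6 + (58 + s) = 52 + s)
a(b, j) = 32 - 8*b (a(b, j) = -8*(-1 + (b - 3)) = -8*(-1 + (-3 + b)) = -8*(-4 + b) = 32 - 8*b)
M(v) = 2*v
sqrt(d(102, -99) + M(a(-4, 8))) = sqrt((52 + 102) + 2*(32 - 8*(-4))) = sqrt(154 + 2*(32 + 32)) = sqrt(154 + 2*64) = sqrt(154 + 128) = sqrt(282)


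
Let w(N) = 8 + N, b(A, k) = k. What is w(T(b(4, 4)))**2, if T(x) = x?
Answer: 144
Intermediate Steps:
w(T(b(4, 4)))**2 = (8 + 4)**2 = 12**2 = 144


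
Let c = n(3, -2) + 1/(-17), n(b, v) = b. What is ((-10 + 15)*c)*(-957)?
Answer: -239250/17 ≈ -14074.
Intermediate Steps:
c = 50/17 (c = 3 + 1/(-17) = 3 - 1/17 = 50/17 ≈ 2.9412)
((-10 + 15)*c)*(-957) = ((-10 + 15)*(50/17))*(-957) = (5*(50/17))*(-957) = (250/17)*(-957) = -239250/17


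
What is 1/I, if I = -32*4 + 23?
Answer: -1/105 ≈ -0.0095238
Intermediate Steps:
I = -105 (I = -128 + 23 = -105)
1/I = 1/(-105) = -1/105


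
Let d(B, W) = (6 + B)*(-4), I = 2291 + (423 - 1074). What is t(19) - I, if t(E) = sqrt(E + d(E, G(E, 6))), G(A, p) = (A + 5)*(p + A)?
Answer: -1640 + 9*I ≈ -1640.0 + 9.0*I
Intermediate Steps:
I = 1640 (I = 2291 - 651 = 1640)
G(A, p) = (5 + A)*(A + p)
d(B, W) = -24 - 4*B
t(E) = sqrt(-24 - 3*E) (t(E) = sqrt(E + (-24 - 4*E)) = sqrt(-24 - 3*E))
t(19) - I = sqrt(-24 - 3*19) - 1*1640 = sqrt(-24 - 57) - 1640 = sqrt(-81) - 1640 = 9*I - 1640 = -1640 + 9*I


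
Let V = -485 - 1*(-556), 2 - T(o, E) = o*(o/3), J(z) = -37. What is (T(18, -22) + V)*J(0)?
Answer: 1295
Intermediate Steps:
T(o, E) = 2 - o²/3 (T(o, E) = 2 - o*o/3 = 2 - o²/3)
V = 71 (V = -485 + 556 = 71)
(T(18, -22) + V)*J(0) = ((2 - ⅓*18²) + 71)*(-37) = ((2 - ⅓*324) + 71)*(-37) = ((2 - 108) + 71)*(-37) = (-106 + 71)*(-37) = -35*(-37) = 1295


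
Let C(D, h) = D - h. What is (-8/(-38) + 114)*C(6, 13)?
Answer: -15190/19 ≈ -799.47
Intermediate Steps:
(-8/(-38) + 114)*C(6, 13) = (-8/(-38) + 114)*(6 - 1*13) = (-8*(-1/38) + 114)*(6 - 13) = (4/19 + 114)*(-7) = (2170/19)*(-7) = -15190/19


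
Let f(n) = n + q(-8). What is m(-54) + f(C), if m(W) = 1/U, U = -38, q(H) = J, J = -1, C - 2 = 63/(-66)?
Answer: 4/209 ≈ 0.019139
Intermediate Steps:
C = 23/22 (C = 2 + 63/(-66) = 2 + 63*(-1/66) = 2 - 21/22 = 23/22 ≈ 1.0455)
q(H) = -1
f(n) = -1 + n (f(n) = n - 1 = -1 + n)
m(W) = -1/38 (m(W) = 1/(-38) = -1/38)
m(-54) + f(C) = -1/38 + (-1 + 23/22) = -1/38 + 1/22 = 4/209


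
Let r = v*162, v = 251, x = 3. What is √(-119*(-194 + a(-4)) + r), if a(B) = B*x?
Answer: 2*√16294 ≈ 255.30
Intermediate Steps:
a(B) = 3*B (a(B) = B*3 = 3*B)
r = 40662 (r = 251*162 = 40662)
√(-119*(-194 + a(-4)) + r) = √(-119*(-194 + 3*(-4)) + 40662) = √(-119*(-194 - 12) + 40662) = √(-119*(-206) + 40662) = √(24514 + 40662) = √65176 = 2*√16294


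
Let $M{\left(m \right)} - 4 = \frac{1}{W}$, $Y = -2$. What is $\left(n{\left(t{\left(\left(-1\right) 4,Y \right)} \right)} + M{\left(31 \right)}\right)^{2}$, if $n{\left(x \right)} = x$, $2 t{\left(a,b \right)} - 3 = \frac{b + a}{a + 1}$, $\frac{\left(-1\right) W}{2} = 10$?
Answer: $\frac{16641}{400} \approx 41.602$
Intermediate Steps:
$W = -20$ ($W = \left(-2\right) 10 = -20$)
$t{\left(a,b \right)} = \frac{3}{2} + \frac{a + b}{2 \left(1 + a\right)}$ ($t{\left(a,b \right)} = \frac{3}{2} + \frac{\left(b + a\right) \frac{1}{a + 1}}{2} = \frac{3}{2} + \frac{\left(a + b\right) \frac{1}{1 + a}}{2} = \frac{3}{2} + \frac{\frac{1}{1 + a} \left(a + b\right)}{2} = \frac{3}{2} + \frac{a + b}{2 \left(1 + a\right)}$)
$M{\left(m \right)} = \frac{79}{20}$ ($M{\left(m \right)} = 4 + \frac{1}{-20} = 4 - \frac{1}{20} = \frac{79}{20}$)
$\left(n{\left(t{\left(\left(-1\right) 4,Y \right)} \right)} + M{\left(31 \right)}\right)^{2} = \left(\frac{3 - 2 + 4 \left(\left(-1\right) 4\right)}{2 \left(1 - 4\right)} + \frac{79}{20}\right)^{2} = \left(\frac{3 - 2 + 4 \left(-4\right)}{2 \left(1 - 4\right)} + \frac{79}{20}\right)^{2} = \left(\frac{3 - 2 - 16}{2 \left(-3\right)} + \frac{79}{20}\right)^{2} = \left(\frac{1}{2} \left(- \frac{1}{3}\right) \left(-15\right) + \frac{79}{20}\right)^{2} = \left(\frac{5}{2} + \frac{79}{20}\right)^{2} = \left(\frac{129}{20}\right)^{2} = \frac{16641}{400}$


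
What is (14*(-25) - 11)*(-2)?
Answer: 722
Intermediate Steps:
(14*(-25) - 11)*(-2) = (-350 - 11)*(-2) = -361*(-2) = 722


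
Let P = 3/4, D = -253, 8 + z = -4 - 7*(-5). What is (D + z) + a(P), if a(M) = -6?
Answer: -236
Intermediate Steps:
z = 23 (z = -8 + (-4 - 7*(-5)) = -8 + (-4 + 35) = -8 + 31 = 23)
P = ¾ (P = 3*(¼) = ¾ ≈ 0.75000)
(D + z) + a(P) = (-253 + 23) - 6 = -230 - 6 = -236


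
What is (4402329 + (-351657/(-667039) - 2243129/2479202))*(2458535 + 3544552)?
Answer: 43703904258328384548347415/1653724422878 ≈ 2.6428e+13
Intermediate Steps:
(4402329 + (-351657/(-667039) - 2243129/2479202))*(2458535 + 3544552) = (4402329 + (-351657*(-1/667039) - 2243129*1/2479202))*6003087 = (4402329 + (351657/667039 - 2243129/2479202))*6003087 = (4402329 - 624425787317/1653724422878)*6003087 = (7280238360418295545/1653724422878)*6003087 = 43703904258328384548347415/1653724422878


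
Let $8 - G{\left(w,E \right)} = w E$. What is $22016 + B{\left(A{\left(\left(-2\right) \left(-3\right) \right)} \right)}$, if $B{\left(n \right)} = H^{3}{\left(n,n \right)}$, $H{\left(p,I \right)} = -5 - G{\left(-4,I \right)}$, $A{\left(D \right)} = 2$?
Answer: $12755$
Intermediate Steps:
$G{\left(w,E \right)} = 8 - E w$ ($G{\left(w,E \right)} = 8 - w E = 8 - E w$)
$H{\left(p,I \right)} = -13 - 4 I$ ($H{\left(p,I \right)} = -5 - \left(8 - I \left(-4\right)\right) = -5 - \left(8 + 4 I\right) = -13 - 4 I$)
$B{\left(n \right)} = \left(-13 - 4 n\right)^{3}$
$22016 + B{\left(A{\left(\left(-2\right) \left(-3\right) \right)} \right)} = 22016 + \left(-13 - 8\right)^{3} = 22016 + \left(-21\right)^{3} = 22016 - 9261 = 12755$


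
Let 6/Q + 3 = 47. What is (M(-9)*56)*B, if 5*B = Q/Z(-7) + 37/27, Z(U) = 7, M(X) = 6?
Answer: 46232/495 ≈ 93.398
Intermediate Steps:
Q = 3/22 (Q = 6/(-3 + 47) = 6/44 = 6*(1/44) = 3/22 ≈ 0.13636)
B = 5779/20790 (B = ((3/22)/7 + 37/27)/5 = ((3/22)*(⅐) + 37*(1/27))/5 = (3/154 + 37/27)/5 = (⅕)*(5779/4158) = 5779/20790 ≈ 0.27797)
(M(-9)*56)*B = (6*56)*(5779/20790) = 336*(5779/20790) = 46232/495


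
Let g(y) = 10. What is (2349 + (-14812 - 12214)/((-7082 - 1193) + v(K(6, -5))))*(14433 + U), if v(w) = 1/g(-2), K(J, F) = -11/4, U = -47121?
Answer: -2120880914256/27583 ≈ -7.6891e+7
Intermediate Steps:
K(J, F) = -11/4 (K(J, F) = -11*¼ = -11/4)
v(w) = ⅒ (v(w) = 1/10 = ⅒)
(2349 + (-14812 - 12214)/((-7082 - 1193) + v(K(6, -5))))*(14433 + U) = (2349 + (-14812 - 12214)/((-7082 - 1193) + ⅒))*(14433 - 47121) = (2349 - 27026/(-8275 + ⅒))*(-32688) = (2349 - 27026/(-82749/10))*(-32688) = (2349 - 27026*(-10/82749))*(-32688) = (2349 + 270260/82749)*(-32688) = (194647661/82749)*(-32688) = -2120880914256/27583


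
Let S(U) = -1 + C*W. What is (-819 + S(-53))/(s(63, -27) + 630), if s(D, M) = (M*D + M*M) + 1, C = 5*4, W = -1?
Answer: 840/341 ≈ 2.4633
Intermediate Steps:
C = 20
S(U) = -21 (S(U) = -1 + 20*(-1) = -1 - 20 = -21)
s(D, M) = 1 + M² + D*M (s(D, M) = (D*M + M²) + 1 = (M² + D*M) + 1 = 1 + M² + D*M)
(-819 + S(-53))/(s(63, -27) + 630) = (-819 - 21)/((1 + (-27)² + 63*(-27)) + 630) = -840/((1 + 729 - 1701) + 630) = -840/(-971 + 630) = -840/(-341) = -840*(-1/341) = 840/341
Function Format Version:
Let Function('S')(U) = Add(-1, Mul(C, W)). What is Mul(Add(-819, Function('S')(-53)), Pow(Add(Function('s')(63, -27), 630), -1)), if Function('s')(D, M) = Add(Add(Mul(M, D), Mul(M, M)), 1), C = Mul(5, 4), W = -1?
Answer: Rational(840, 341) ≈ 2.4633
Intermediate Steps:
C = 20
Function('S')(U) = -21 (Function('S')(U) = Add(-1, Mul(20, -1)) = Add(-1, -20) = -21)
Function('s')(D, M) = Add(1, Pow(M, 2), Mul(D, M)) (Function('s')(D, M) = Add(Add(Mul(D, M), Pow(M, 2)), 1) = Add(Add(Pow(M, 2), Mul(D, M)), 1) = Add(1, Pow(M, 2), Mul(D, M)))
Mul(Add(-819, Function('S')(-53)), Pow(Add(Function('s')(63, -27), 630), -1)) = Mul(Add(-819, -21), Pow(Add(Add(1, Pow(-27, 2), Mul(63, -27)), 630), -1)) = Mul(-840, Pow(Add(Add(1, 729, -1701), 630), -1)) = Mul(-840, Pow(Add(-971, 630), -1)) = Mul(-840, Pow(-341, -1)) = Mul(-840, Rational(-1, 341)) = Rational(840, 341)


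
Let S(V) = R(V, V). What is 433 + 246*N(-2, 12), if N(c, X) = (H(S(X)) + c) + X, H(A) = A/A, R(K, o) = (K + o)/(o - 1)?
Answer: 3139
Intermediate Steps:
R(K, o) = (K + o)/(-1 + o)
S(V) = 2*V/(-1 + V) (S(V) = (V + V)/(-1 + V) = (2*V)/(-1 + V) = 2*V/(-1 + V))
H(A) = 1
N(c, X) = 1 + X + c (N(c, X) = (1 + c) + X = 1 + X + c)
433 + 246*N(-2, 12) = 433 + 246*(1 + 12 - 2) = 433 + 246*11 = 433 + 2706 = 3139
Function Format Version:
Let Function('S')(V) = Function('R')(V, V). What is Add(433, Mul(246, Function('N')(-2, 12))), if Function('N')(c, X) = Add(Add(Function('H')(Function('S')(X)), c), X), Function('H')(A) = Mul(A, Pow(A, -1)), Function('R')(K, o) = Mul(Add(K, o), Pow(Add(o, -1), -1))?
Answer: 3139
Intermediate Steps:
Function('R')(K, o) = Mul(Pow(Add(-1, o), -1), Add(K, o)) (Function('R')(K, o) = Mul(Add(K, o), Pow(Add(-1, o), -1)) = Mul(Pow(Add(-1, o), -1), Add(K, o)))
Function('S')(V) = Mul(2, V, Pow(Add(-1, V), -1)) (Function('S')(V) = Mul(Pow(Add(-1, V), -1), Add(V, V)) = Mul(Pow(Add(-1, V), -1), Mul(2, V)) = Mul(2, V, Pow(Add(-1, V), -1)))
Function('H')(A) = 1
Function('N')(c, X) = Add(1, X, c) (Function('N')(c, X) = Add(Add(1, c), X) = Add(1, X, c))
Add(433, Mul(246, Function('N')(-2, 12))) = Add(433, Mul(246, Add(1, 12, -2))) = Add(433, Mul(246, 11)) = Add(433, 2706) = 3139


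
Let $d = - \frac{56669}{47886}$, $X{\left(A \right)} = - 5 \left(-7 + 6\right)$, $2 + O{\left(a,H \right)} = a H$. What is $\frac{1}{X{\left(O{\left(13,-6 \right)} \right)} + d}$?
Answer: $\frac{47886}{182761} \approx 0.26201$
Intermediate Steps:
$O{\left(a,H \right)} = -2 + H a$ ($O{\left(a,H \right)} = -2 + a H = -2 + H a$)
$X{\left(A \right)} = 5$ ($X{\left(A \right)} = \left(-5\right) \left(-1\right) = 5$)
$d = - \frac{56669}{47886}$ ($d = \left(-56669\right) \frac{1}{47886} = - \frac{56669}{47886} \approx -1.1834$)
$\frac{1}{X{\left(O{\left(13,-6 \right)} \right)} + d} = \frac{1}{5 - \frac{56669}{47886}} = \frac{1}{\frac{182761}{47886}} = \frac{47886}{182761}$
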